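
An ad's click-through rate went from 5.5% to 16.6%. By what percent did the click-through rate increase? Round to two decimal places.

201.82%

The change is 16.6 − 5.5 = 11.1 percentage points.
Relative to the original 5.5%, that is 11.1 ÷ 5.5 ≈ 201.82%.
So the click-through rate rose by 201.82%.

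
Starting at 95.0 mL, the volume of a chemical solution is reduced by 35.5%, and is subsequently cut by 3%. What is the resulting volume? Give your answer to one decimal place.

After the 35.5% decrease: 95.0 × 0.645 = 61.275.
3% decrease: 61.275 × 0.97 = 59.43675 ≈ 59.4.

59.4 mL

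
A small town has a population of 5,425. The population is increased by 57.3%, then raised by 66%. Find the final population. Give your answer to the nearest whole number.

14,166

Apply the 57.3% increase: 5,425 × 1.573 = 8533.525.
Apply the 66% increase: 8533.525 × 1.66 = 14165.6515 ≈ 14,166.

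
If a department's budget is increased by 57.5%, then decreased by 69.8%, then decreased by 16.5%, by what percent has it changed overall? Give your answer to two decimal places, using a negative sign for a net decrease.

A 57.5% increase multiplies by 1.575.
Then a 69.8% decrease: 1.575 × 0.302 = 0.47565.
Then a 16.5% decrease: 0.47565 × 0.835 = 0.39716775.
Overall factor 0.39716775, i.e. -60.28%.

-60.28%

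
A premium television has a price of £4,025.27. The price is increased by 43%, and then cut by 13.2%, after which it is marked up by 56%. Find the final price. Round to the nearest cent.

£7,794.27

After the 43% increase: £4,025.27 × 1.43 = £5756.1361.
13.2% decrease: £5756.1361 × 0.868 = £4996.3261348.
Apply the 56% increase: £4996.3261348 × 1.56 = £7794.268770288 ≈ £7,794.27.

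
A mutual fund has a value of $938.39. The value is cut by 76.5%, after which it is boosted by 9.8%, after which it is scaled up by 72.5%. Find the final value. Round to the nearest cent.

Each change multiplies by a factor: 0.235 × 1.098 × 1.725 = 0.44510175.
$938.39 × 0.44510175 = $417.6790311825 ≈ $417.68.

$417.68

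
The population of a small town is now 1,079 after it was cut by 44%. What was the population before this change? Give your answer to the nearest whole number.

1,927

The overall multiplier applied was 0.56.
So the original population was 1,079 ÷ 0.56 ≈ 1,927.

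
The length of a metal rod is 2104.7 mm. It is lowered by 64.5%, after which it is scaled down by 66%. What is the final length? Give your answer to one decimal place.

254.0 mm

Each change multiplies by a factor: 0.355 × 0.34 = 0.1207.
2104.7 × 0.1207 = 254.03729 ≈ 254.0.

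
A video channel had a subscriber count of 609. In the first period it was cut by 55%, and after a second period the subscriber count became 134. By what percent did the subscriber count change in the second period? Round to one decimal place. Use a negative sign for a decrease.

After the first period: 609 × 0.45 = 274.05.
Second-period multiplier: 134 ÷ 274.05 ≈ 0.48896.
That is a change of -51.1%.

-51.1%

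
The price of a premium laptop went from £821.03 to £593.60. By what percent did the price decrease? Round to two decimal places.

Change: £593.60 − £821.03 = -£227.43.
Relative to the original: -£227.43 ÷ £821.03 ≈ -27.70%.
So the price decreased by 27.70%.

27.70%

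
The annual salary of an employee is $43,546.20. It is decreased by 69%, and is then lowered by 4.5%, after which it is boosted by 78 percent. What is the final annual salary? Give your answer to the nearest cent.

Apply the 69% decrease: $43,546.20 × 0.31 = $13499.322.
After the 4.5% decrease: $13499.322 × 0.955 = $12891.85251.
After the 78% increase: $12891.85251 × 1.78 = $22947.4974678 ≈ $22,947.50.

$22,947.50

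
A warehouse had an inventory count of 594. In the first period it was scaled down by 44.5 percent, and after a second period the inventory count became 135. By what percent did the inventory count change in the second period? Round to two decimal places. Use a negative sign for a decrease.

After the first period: 594 × 0.555 = 329.67.
Second-period multiplier: 135 ÷ 329.67 ≈ 0.4095.
That is a change of -59.05%.

-59.05%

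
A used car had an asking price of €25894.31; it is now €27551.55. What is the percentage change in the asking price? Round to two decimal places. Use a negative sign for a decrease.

6.40%

Change: €27551.55 − €25894.31 = €1657.24.
Relative to the original: €1657.24 ÷ €25894.31 ≈ 6.40%.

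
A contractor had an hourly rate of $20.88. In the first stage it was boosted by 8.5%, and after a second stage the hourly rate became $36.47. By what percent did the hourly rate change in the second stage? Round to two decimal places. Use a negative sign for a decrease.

60.98%

After the first stage: $20.88 × 1.085 = $22.6548.
Second-stage multiplier: $36.47 ÷ $22.6548 ≈ 1.609813.
That is a change of 60.98%.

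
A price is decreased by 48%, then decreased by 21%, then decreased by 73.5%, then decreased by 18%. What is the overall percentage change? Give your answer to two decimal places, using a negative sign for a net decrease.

-91.07%

The combined multiplier is 0.52 × 0.79 × 0.265 × 0.82 = 0.08926684.
That corresponds to a decrease of 91.07%.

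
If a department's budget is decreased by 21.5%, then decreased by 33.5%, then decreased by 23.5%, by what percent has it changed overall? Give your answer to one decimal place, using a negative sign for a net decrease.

-60.1%

The combined multiplier is 0.785 × 0.665 × 0.765 = 0.399349125.
That corresponds to a decrease of 60.1%.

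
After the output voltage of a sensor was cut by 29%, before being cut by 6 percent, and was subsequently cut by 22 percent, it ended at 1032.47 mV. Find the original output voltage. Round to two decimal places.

The overall multiplier applied was 0.71 × 0.94 × 0.78 = 0.520572.
So the original output voltage was 1032.47 ÷ 0.520572 ≈ 1983.34 mV.

1983.34 mV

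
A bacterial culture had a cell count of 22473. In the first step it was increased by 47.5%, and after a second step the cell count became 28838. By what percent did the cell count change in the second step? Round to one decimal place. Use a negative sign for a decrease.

-13.0%

After the first step: 22473 × 1.475 = 33147.675.
Second-step multiplier: 28838 ÷ 33147.675 ≈ 0.86999.
That is a change of -13.0%.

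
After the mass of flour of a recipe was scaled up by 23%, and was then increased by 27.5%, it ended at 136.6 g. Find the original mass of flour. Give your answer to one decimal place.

87.1 g

Undoing the 27.5% increase: 136.6 ÷ 1.275 ≈ 107.137255.
Undoing the 23% increase: 107.137255 ÷ 1.23 ≈ 87.1 g.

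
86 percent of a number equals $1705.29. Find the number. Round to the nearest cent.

$1705.29 ÷ 0.86 ≈ $1982.90.

$1982.90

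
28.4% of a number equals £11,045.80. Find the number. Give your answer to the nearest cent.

£11,045.80 ÷ 0.284 ≈ £38,893.66.

£38,893.66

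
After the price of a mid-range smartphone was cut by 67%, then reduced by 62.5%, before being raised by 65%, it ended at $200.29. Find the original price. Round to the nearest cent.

The overall multiplier applied was 0.33 × 0.375 × 1.65 = 0.2041875.
So the original price was $200.29 ÷ 0.2041875 ≈ $980.91.

$980.91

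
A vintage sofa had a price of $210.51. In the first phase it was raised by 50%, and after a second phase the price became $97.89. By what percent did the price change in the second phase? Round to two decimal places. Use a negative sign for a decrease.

After the first phase: $210.51 × 1.5 = $315.765.
Second-phase multiplier: $97.89 ÷ $315.765 ≈ 0.310009.
That is a change of -69.00%.

-69.00%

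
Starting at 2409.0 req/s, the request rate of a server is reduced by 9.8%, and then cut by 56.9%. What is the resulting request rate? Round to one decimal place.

936.5 req/s

After the 9.8% decrease: 2409.0 × 0.902 = 2172.918.
After the 56.9% decrease: 2172.918 × 0.431 = 936.527658 ≈ 936.5.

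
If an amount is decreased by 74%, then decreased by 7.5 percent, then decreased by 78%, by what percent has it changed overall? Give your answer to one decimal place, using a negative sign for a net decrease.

A 74% decrease multiplies by 0.26.
Then a 7.5% decrease: 0.26 × 0.925 = 0.2405.
Then a 78% decrease: 0.2405 × 0.22 = 0.05291.
Overall factor 0.05291, i.e. -94.7%.

-94.7%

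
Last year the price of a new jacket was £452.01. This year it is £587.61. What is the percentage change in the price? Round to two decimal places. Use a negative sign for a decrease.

30.00%

Change: £587.61 − £452.01 = £135.60.
Relative to the original: £135.60 ÷ £452.01 ≈ 30.00%.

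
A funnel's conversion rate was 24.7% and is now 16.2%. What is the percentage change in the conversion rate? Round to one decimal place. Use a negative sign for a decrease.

The change is 16.2 − 24.7 = -8.5 percentage points.
Relative to the original 24.7%, that is -8.5 ÷ 24.7 ≈ -34.4%.

-34.4%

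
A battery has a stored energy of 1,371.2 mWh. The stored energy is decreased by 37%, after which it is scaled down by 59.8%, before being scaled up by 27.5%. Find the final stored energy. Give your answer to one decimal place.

37% decrease: 1,371.2 × 0.63 = 863.856.
Apply the 59.8% decrease: 863.856 × 0.402 = 347.270112.
Apply the 27.5% increase: 347.270112 × 1.275 = 442.7693928 ≈ 442.8.

442.8 mWh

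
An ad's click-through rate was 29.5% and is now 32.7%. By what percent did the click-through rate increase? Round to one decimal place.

10.8%

The change is 32.7 − 29.5 = 3.2 percentage points.
Relative to the original 29.5%, that is 3.2 ÷ 29.5 ≈ 10.8%.
So the click-through rate rose by 10.8%.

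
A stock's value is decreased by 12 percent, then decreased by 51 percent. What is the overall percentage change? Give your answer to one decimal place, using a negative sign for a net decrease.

A 12% decrease multiplies by 0.88.
Then a 51% decrease: 0.88 × 0.49 = 0.4312.
Overall factor 0.4312, i.e. -56.9%.

-56.9%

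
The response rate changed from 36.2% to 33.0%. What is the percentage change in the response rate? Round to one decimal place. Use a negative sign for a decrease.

The change is 33.0 − 36.2 = -3.2 percentage points.
Relative to the original 36.2%, that is -3.2 ÷ 36.2 ≈ -8.8%.

-8.8%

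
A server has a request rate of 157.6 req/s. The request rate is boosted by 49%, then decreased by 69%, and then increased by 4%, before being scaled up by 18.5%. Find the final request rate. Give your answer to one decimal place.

89.7 req/s

49% increase: 157.6 × 1.49 = 234.824.
69% decrease: 234.824 × 0.31 = 72.79544.
After the 4% increase: 72.79544 × 1.04 = 75.7072576.
After the 18.5% increase: 75.7072576 × 1.185 = 89.713100256 ≈ 89.7.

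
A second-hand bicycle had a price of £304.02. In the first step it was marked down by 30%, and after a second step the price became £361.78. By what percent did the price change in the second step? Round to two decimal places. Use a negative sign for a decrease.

After the first step: £304.02 × 0.7 = £212.814.
Second-step multiplier: £361.78 ÷ £212.814 ≈ 1.699982.
That is a change of 70.00%.

70.00%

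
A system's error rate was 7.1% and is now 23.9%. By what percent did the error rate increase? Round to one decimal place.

236.6%

The change is 23.9 − 7.1 = 16.8 percentage points.
Relative to the original 7.1%, that is 16.8 ÷ 7.1 ≈ 236.6%.
So the error rate rose by 236.6%.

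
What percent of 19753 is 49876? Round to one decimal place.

49876 ÷ 19753 ≈ 252.5%.

252.5%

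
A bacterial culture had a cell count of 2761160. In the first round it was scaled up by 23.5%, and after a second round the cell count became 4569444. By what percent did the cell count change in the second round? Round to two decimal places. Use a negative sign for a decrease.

After the first round: 2761160 × 1.235 = 3410032.6.
Second-round multiplier: 4569444 ÷ 3410032.6 ≈ 1.34.
That is a change of 34.00%.

34.00%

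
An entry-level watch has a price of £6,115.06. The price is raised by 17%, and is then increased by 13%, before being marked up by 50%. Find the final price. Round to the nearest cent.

£12,127.08

Each change multiplies by a factor: 1.17 × 1.13 × 1.5 = 1.98315.
£6,115.06 × 1.98315 = £12127.081239 ≈ £12,127.08.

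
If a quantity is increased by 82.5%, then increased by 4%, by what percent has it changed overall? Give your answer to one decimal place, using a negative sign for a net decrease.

89.8%

An 82.5% increase multiplies by 1.825.
Then a 4% increase: 1.825 × 1.04 = 1.898.
Overall factor 1.898, i.e. 89.8%.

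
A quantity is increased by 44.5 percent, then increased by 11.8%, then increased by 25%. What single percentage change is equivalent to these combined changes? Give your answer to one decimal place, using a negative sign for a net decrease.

101.9%

The combined multiplier is 1.445 × 1.118 × 1.25 = 2.0193875.
That corresponds to an increase of 101.9%.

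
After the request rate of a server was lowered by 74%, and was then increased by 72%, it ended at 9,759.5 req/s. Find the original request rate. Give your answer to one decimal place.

The overall multiplier applied was 0.26 × 1.72 = 0.4472.
So the original request rate was 9,759.5 ÷ 0.4472 ≈ 21,823.6 req/s.

21,823.6 req/s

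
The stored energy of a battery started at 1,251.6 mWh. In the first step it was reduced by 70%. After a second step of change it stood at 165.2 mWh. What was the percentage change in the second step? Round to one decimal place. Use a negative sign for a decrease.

-56.0%

After the first step: 1,251.6 × 0.3 = 375.48.
Second-step multiplier: 165.2 ÷ 375.48 ≈ 0.43997.
That is a change of -56.0%.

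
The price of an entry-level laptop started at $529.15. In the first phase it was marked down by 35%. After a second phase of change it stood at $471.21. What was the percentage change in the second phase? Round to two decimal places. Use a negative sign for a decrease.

After the first phase: $529.15 × 0.65 = $343.9475.
Second-phase multiplier: $471.21 ÷ $343.9475 ≈ 1.370006.
That is a change of 37.00%.

37.00%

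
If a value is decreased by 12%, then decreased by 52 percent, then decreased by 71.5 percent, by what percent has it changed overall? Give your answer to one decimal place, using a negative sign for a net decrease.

A 12% decrease multiplies by 0.88.
Then a 52% decrease: 0.88 × 0.48 = 0.4224.
Then a 71.5% decrease: 0.4224 × 0.285 = 0.120384.
Overall factor 0.120384, i.e. -88.0%.

-88.0%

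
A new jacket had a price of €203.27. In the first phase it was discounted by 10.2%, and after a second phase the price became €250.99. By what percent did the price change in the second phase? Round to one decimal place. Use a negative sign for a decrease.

37.5%

After the first phase: €203.27 × 0.898 = €182.53646.
Second-phase multiplier: €250.99 ÷ €182.53646 ≈ 1.37501.
That is a change of 37.5%.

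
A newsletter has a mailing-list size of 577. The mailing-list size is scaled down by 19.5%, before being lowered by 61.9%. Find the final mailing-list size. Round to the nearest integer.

After the 19.5% decrease: 577 × 0.805 = 464.485.
61.9% decrease: 464.485 × 0.381 = 176.968785 ≈ 177.

177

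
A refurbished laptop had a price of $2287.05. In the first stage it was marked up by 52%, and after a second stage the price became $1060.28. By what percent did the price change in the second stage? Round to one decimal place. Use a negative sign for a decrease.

After the first stage: $2287.05 × 1.52 = $3476.316.
Second-stage multiplier: $1060.28 ÷ $3476.316 ≈ 0.305.
That is a change of -69.5%.

-69.5%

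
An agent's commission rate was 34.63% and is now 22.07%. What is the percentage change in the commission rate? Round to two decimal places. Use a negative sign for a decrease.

-36.27%

The change is 22.07 − 34.63 = -12.56 percentage points.
Relative to the original 34.63%, that is -12.56 ÷ 34.63 ≈ -36.27%.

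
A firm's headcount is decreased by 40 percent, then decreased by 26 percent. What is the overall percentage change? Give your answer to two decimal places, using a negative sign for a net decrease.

-55.60%

The combined multiplier is 0.6 × 0.74 = 0.444.
That corresponds to a decrease of 55.60%.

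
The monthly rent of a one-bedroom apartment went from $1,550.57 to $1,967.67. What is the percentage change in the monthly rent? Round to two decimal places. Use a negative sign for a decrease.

Change: $1,967.67 − $1,550.57 = $417.10.
Relative to the original: $417.10 ÷ $1,550.57 ≈ 26.90%.

26.90%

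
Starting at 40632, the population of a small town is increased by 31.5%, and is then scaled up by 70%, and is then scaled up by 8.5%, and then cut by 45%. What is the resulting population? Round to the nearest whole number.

54204

31.5% increase: 40632 × 1.315 = 53431.08.
After the 70% increase: 53431.08 × 1.7 = 90832.836.
8.5% increase: 90832.836 × 1.085 = 98553.62706.
After the 45% decrease: 98553.62706 × 0.55 = 54204.494883 ≈ 54204.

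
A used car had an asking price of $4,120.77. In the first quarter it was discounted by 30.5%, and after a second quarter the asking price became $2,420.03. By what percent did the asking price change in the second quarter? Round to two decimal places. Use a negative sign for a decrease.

After the first quarter: $4,120.77 × 0.695 = $2863.93515.
Second-quarter multiplier: $2,420.03 ÷ $2863.93515 ≈ 0.845002.
That is a change of -15.50%.

-15.50%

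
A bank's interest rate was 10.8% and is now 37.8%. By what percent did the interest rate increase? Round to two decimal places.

250.00%

The change is 37.8 − 10.8 = 27.0 percentage points.
Relative to the original 10.8%, that is 27.0 ÷ 10.8 = 250.00%.
So the interest rate rose by 250.00%.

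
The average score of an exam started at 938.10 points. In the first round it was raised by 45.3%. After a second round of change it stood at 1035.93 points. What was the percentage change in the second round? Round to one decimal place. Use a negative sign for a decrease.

-24.0%

After the first round: 938.10 × 1.453 = 1363.0593.
Second-round multiplier: 1035.93 ÷ 1363.0593 ≈ 0.76.
That is a change of -24.0%.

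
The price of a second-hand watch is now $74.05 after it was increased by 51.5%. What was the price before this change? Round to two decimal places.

The overall multiplier applied was 1.515.
So the original price was $74.05 ÷ 1.515 ≈ $48.88.

$48.88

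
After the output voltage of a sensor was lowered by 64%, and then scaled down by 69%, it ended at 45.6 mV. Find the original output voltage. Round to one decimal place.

408.6 mV

Undoing the 69% decrease: 45.6 ÷ 0.31 ≈ 147.096774.
Undoing the 64% decrease: 147.096774 ÷ 0.36 ≈ 408.6 mV.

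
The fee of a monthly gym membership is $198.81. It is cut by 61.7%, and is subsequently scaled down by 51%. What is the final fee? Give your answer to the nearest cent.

Apply the 61.7% decrease: $198.81 × 0.383 = $76.14423.
After the 51% decrease: $76.14423 × 0.49 = $37.3106727 ≈ $37.31.

$37.31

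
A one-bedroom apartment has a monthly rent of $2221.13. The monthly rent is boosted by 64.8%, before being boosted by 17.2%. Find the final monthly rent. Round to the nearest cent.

Each change multiplies by a factor: 1.648 × 1.172 = 1.931456.
$2221.13 × 1.931456 = $4290.01486528 ≈ $4290.01.

$4290.01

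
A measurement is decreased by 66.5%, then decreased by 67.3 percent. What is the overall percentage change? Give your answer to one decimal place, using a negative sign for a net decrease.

A 66.5% decrease multiplies by 0.335.
Then a 67.3% decrease: 0.335 × 0.327 = 0.109545.
Overall factor 0.109545, i.e. -89.0%.

-89.0%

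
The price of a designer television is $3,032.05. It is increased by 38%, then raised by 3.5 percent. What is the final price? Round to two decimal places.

After the 38% increase: $3,032.05 × 1.38 = $4184.229.
3.5% increase: $4184.229 × 1.035 = $4330.677015 ≈ $4,330.68.

$4,330.68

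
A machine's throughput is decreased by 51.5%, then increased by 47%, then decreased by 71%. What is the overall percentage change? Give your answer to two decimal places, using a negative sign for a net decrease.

-79.32%

The combined multiplier is 0.485 × 1.47 × 0.29 = 0.2067555.
That corresponds to a decrease of 79.32%.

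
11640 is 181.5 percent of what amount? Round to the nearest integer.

11640 ÷ 1.815 ≈ 6413.

6413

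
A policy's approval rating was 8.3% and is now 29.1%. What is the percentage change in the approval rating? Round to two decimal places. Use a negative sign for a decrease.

The change is 29.1 − 8.3 = 20.8 percentage points.
Relative to the original 8.3%, that is 20.8 ÷ 8.3 ≈ 250.60%.

250.60%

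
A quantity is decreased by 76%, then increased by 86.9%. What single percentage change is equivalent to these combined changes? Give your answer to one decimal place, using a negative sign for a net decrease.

A 76% decrease multiplies by 0.24.
Then an 86.9% increase: 0.24 × 1.869 = 0.44856.
Overall factor 0.44856, i.e. -55.1%.

-55.1%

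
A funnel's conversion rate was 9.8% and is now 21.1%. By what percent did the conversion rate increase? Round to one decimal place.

115.3%

The change is 21.1 − 9.8 = 11.3 percentage points.
Relative to the original 9.8%, that is 11.3 ÷ 9.8 ≈ 115.3%.
So the conversion rate rose by 115.3%.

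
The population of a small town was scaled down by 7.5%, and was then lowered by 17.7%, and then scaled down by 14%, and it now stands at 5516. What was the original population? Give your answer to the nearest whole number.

8425

Undoing the 14% decrease: 5516 ÷ 0.86 ≈ 6413.953488.
Undoing the 17.7% decrease: 6413.953488 ÷ 0.823 ≈ 7793.382124.
Undoing the 7.5% decrease: 7793.382124 ÷ 0.925 ≈ 8425.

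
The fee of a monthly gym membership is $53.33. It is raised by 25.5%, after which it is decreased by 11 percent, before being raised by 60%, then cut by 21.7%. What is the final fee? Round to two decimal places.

$74.63

Each change multiplies by a factor: 1.255 × 0.89 × 1.6 × 0.783 = 1.39931496.
$53.33 × 1.39931496 = $74.6254668168 ≈ $74.63.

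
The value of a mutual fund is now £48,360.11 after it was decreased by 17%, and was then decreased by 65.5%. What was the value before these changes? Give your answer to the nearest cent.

The overall multiplier applied was 0.83 × 0.345 = 0.28635.
So the original value was £48,360.11 ÷ 0.28635 ≈ £168,884.62.

£168,884.62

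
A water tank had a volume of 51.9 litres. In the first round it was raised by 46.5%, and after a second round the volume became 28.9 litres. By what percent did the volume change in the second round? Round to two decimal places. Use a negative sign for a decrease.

-61.99%

After the first round: 51.9 × 1.465 = 76.0335.
Second-round multiplier: 28.9 ÷ 76.0335 ≈ 0.380096.
That is a change of -61.99%.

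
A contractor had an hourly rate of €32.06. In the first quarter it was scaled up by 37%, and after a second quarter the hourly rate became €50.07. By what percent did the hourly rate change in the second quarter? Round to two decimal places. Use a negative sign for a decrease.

After the first quarter: €32.06 × 1.37 = €43.9222.
Second-quarter multiplier: €50.07 ÷ €43.9222 ≈ 1.13997.
That is a change of 14.00%.

14.00%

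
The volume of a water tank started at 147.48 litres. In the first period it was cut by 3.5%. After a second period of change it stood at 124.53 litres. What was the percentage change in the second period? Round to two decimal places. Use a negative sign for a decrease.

After the first period: 147.48 × 0.965 = 142.3182.
Second-period multiplier: 124.53 ÷ 142.3182 ≈ 0.875011.
That is a change of -12.50%.

-12.50%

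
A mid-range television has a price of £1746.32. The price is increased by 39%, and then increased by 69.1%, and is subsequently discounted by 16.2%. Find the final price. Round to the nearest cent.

39% increase: £1746.32 × 1.39 = £2427.3848.
Apply the 69.1% increase: £2427.3848 × 1.691 = £4104.7076968.
Apply the 16.2% decrease: £4104.7076968 × 0.838 = £3439.7450499184 ≈ £3439.75.

£3439.75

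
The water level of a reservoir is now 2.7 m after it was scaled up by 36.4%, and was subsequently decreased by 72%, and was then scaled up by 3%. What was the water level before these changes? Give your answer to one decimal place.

6.9 m

The overall multiplier applied was 1.364 × 0.28 × 1.03 = 0.3933776.
So the original water level was 2.7 ÷ 0.3933776 ≈ 6.9 m.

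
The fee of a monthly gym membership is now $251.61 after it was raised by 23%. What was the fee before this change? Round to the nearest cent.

The overall multiplier applied was 1.23.
So the original fee was $251.61 ÷ 1.23 ≈ $204.56.

$204.56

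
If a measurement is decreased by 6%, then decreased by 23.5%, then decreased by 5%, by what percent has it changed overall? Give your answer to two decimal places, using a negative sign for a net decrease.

-31.69%

The combined multiplier is 0.94 × 0.765 × 0.95 = 0.683145.
That corresponds to a decrease of 31.69%.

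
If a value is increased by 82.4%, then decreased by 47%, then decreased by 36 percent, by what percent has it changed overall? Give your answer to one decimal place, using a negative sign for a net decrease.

-38.1%

An 82.4% increase multiplies by 1.824.
Then a 47% decrease: 1.824 × 0.53 = 0.96672.
Then a 36% decrease: 0.96672 × 0.64 = 0.6187008.
Overall factor 0.6187008, i.e. -38.1%.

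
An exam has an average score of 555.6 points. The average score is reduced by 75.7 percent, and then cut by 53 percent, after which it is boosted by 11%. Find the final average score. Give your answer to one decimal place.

70.4 points

Apply the 75.7% decrease: 555.6 × 0.243 = 135.0108.
53% decrease: 135.0108 × 0.47 = 63.455076.
11% increase: 63.455076 × 1.11 = 70.43513436 ≈ 70.4.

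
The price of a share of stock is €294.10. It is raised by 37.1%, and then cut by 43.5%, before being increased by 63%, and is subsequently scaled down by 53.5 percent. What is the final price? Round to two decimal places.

€172.67

After the 37.1% increase: €294.10 × 1.371 = €403.2111.
Apply the 43.5% decrease: €403.2111 × 0.565 = €227.8142715.
After the 63% increase: €227.8142715 × 1.63 = €371.337262545.
53.5% decrease: €371.337262545 × 0.465 = €172.671827083425 ≈ €172.67.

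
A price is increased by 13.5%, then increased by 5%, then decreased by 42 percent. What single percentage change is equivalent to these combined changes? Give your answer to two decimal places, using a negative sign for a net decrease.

A 13.5% increase multiplies by 1.135.
Then a 5% increase: 1.135 × 1.05 = 1.19175.
Then a 42% decrease: 1.19175 × 0.58 = 0.691215.
Overall factor 0.691215, i.e. -30.88%.

-30.88%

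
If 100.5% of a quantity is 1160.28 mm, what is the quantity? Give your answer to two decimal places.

1154.51 mm

1160.28 mm ÷ 1.005 ≈ 1154.51 mm.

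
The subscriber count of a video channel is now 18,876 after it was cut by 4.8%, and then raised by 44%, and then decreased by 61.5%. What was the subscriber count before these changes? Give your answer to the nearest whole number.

The overall multiplier applied was 0.952 × 1.44 × 0.385 = 0.5277888.
So the original subscriber count was 18,876 ÷ 0.5277888 ≈ 35,764.

35,764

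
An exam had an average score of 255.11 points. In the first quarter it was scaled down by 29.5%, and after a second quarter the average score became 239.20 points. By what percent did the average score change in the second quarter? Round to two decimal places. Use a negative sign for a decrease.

33.00%

After the first quarter: 255.11 × 0.705 = 179.85255.
Second-quarter multiplier: 239.20 ÷ 179.85255 ≈ 1.329978.
That is a change of 33.00%.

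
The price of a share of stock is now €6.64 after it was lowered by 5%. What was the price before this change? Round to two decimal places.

€6.99

The overall multiplier applied was 0.95.
So the original price was €6.64 ÷ 0.95 ≈ €6.99.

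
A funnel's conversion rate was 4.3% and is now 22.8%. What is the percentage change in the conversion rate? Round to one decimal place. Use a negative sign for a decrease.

The change is 22.8 − 4.3 = 18.5 percentage points.
Relative to the original 4.3%, that is 18.5 ÷ 4.3 ≈ 430.2%.

430.2%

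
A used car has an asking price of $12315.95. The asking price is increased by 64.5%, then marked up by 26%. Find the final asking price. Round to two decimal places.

Each change multiplies by a factor: 1.645 × 1.26 = 2.0727.
$12315.95 × 2.0727 = $25527.269565 ≈ $25527.27.

$25527.27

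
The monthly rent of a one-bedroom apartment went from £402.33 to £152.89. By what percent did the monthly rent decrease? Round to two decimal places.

62.00%

Change: £152.89 − £402.33 = -£249.44.
Relative to the original: -£249.44 ÷ £402.33 ≈ -62.00%.
So the monthly rent decreased by 62.00%.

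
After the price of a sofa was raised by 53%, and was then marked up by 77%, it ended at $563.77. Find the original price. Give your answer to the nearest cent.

$208.18

Undoing the 77% increase: $563.77 ÷ 1.77 ≈ $318.514124.
Undoing the 53% increase: $318.514124 ÷ 1.53 ≈ $208.18.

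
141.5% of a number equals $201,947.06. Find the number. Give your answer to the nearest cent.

$201,947.06 ÷ 1.415 ≈ $142,718.77.

$142,718.77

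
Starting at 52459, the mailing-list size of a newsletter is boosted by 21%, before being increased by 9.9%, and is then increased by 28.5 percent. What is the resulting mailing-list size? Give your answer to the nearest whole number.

Each change multiplies by a factor: 1.21 × 1.099 × 1.285 = 1.70878015.
52459 × 1.70878015 = 89640.89788885 ≈ 89641.

89641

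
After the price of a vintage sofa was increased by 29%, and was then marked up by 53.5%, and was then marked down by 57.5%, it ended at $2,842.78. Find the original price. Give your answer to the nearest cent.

$3,377.97

The overall multiplier applied was 1.29 × 1.535 × 0.425 = 0.84156375.
So the original price was $2,842.78 ÷ 0.84156375 ≈ $3,377.97.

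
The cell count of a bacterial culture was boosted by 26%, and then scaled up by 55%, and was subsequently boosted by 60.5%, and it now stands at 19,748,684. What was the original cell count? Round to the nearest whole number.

6,300,295

The overall multiplier applied was 1.26 × 1.55 × 1.605 = 3.134565.
So the original cell count was 19,748,684 ÷ 3.134565 ≈ 6,300,295.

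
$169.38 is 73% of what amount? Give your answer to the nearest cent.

$232.03

$169.38 ÷ 0.73 ≈ $232.03.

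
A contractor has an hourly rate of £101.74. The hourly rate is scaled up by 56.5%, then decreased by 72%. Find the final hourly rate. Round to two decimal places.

After the 56.5% increase: £101.74 × 1.565 = £159.2231.
Apply the 72% decrease: £159.2231 × 0.28 = £44.582468 ≈ £44.58.

£44.58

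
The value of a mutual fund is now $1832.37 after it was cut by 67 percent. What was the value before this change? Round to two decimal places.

The overall multiplier applied was 0.33.
So the original value was $1832.37 ÷ 0.33 ≈ $5552.64.

$5552.64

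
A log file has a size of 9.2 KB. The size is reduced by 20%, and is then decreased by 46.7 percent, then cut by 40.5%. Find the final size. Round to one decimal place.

Apply the 20% decrease: 9.2 × 0.8 = 7.36.
Apply the 46.7% decrease: 7.36 × 0.533 = 3.92288.
Apply the 40.5% decrease: 3.92288 × 0.595 = 2.3341136 ≈ 2.3.

2.3 KB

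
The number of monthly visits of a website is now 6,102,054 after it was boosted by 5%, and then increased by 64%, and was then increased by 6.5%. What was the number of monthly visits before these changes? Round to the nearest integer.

The overall multiplier applied was 1.05 × 1.64 × 1.065 = 1.83393.
So the original number of monthly visits was 6,102,054 ÷ 1.83393 ≈ 3,327,310.

3,327,310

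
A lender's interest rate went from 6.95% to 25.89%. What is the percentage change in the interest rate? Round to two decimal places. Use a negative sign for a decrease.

272.52%

The change is 25.89 − 6.95 = 18.94 percentage points.
Relative to the original 6.95%, that is 18.94 ÷ 6.95 ≈ 272.52%.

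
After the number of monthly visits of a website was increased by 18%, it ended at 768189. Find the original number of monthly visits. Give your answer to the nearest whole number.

651008

The overall multiplier applied was 1.18.
So the original number of monthly visits was 768189 ÷ 1.18 ≈ 651008.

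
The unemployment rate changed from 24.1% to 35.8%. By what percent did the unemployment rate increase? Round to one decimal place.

48.5%

The change is 35.8 − 24.1 = 11.7 percentage points.
Relative to the original 24.1%, that is 11.7 ÷ 24.1 ≈ 48.5%.
So the unemployment rate rose by 48.5%.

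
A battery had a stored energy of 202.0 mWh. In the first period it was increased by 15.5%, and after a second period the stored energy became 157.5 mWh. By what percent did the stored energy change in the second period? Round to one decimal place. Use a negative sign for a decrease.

-32.5%

After the first period: 202.0 × 1.155 = 233.31.
Second-period multiplier: 157.5 ÷ 233.31 ≈ 0.67507.
That is a change of -32.5%.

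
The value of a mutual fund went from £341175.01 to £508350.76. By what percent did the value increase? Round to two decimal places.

Change: £508350.76 − £341175.01 = £167175.75.
Relative to the original: £167175.75 ÷ £341175.01 ≈ 49.00%.
So the value increased by 49.00%.

49.00%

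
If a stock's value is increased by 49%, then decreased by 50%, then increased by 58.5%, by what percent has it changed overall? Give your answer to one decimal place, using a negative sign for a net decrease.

A 49% increase multiplies by 1.49.
Then a 50% decrease: 1.49 × 0.5 = 0.745.
Then a 58.5% increase: 0.745 × 1.585 = 1.180825.
Overall factor 1.180825, i.e. 18.1%.

18.1%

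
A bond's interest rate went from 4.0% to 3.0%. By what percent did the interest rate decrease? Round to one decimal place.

The change is 3.0 − 4.0 = -1.0 percentage points.
Relative to the original 4.0%, that is -1.0 ÷ 4.0 = -25.0%.
So the interest rate fell by 25.0%.

25.0%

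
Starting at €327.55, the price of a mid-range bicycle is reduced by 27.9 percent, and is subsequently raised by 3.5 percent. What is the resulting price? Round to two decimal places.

€244.43

Each change multiplies by a factor: 0.721 × 1.035 = 0.746235.
€327.55 × 0.746235 = €244.42927425 ≈ €244.43.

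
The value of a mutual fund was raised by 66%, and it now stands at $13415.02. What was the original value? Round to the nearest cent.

$8081.34

The overall multiplier applied was 1.66.
So the original value was $13415.02 ÷ 1.66 ≈ $8081.34.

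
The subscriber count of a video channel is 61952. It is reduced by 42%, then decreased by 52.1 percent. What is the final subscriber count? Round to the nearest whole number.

17212

Each change multiplies by a factor: 0.58 × 0.479 = 0.27782.
61952 × 0.27782 = 17211.50464 ≈ 17212.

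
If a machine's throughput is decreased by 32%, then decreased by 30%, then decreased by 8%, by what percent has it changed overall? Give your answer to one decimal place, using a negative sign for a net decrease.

A 32% decrease multiplies by 0.68.
Then a 30% decrease: 0.68 × 0.7 = 0.476.
Then an 8% decrease: 0.476 × 0.92 = 0.43792.
Overall factor 0.43792, i.e. -56.2%.

-56.2%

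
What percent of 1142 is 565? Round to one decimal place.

565 ÷ 1142 ≈ 49.5%.

49.5%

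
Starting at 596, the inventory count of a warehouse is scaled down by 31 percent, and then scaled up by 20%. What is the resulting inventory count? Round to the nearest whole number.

493

Apply the 31% decrease: 596 × 0.69 = 411.24.
Apply the 20% increase: 411.24 × 1.2 = 493.488 ≈ 493.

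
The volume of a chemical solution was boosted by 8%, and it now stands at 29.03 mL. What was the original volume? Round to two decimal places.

The overall multiplier applied was 1.08.
So the original volume was 29.03 ÷ 1.08 ≈ 26.88 mL.

26.88 mL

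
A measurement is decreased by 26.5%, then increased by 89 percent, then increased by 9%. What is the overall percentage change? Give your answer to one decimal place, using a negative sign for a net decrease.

51.4%

A 26.5% decrease multiplies by 0.735.
Then an 89% increase: 0.735 × 1.89 = 1.38915.
Then a 9% increase: 1.38915 × 1.09 = 1.5141735.
Overall factor 1.5141735, i.e. 51.4%.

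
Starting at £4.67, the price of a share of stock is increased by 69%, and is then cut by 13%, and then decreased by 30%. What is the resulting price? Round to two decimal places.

Each change multiplies by a factor: 1.69 × 0.87 × 0.7 = 1.02921.
£4.67 × 1.02921 = £4.8064107 ≈ £4.81.

£4.81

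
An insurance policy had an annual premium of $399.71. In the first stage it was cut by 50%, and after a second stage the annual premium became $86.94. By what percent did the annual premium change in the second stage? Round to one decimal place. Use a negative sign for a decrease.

After the first stage: $399.71 × 0.5 = $199.855.
Second-stage multiplier: $86.94 ÷ $199.855 ≈ 0.43502.
That is a change of -56.5%.

-56.5%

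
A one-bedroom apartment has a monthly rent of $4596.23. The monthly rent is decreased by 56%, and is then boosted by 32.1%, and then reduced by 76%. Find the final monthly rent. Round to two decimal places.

$641.16

56% decrease: $4596.23 × 0.44 = $2022.3412.
Apply the 32.1% increase: $2022.3412 × 1.321 = $2671.5127252.
76% decrease: $2671.5127252 × 0.24 = $641.163054048 ≈ $641.16.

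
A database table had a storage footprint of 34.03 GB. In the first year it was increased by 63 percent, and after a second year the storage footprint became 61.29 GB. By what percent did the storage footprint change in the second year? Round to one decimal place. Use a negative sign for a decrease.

10.5%

After the first year: 34.03 × 1.63 = 55.4689.
Second-year multiplier: 61.29 ÷ 55.4689 ≈ 1.10494.
That is a change of 10.5%.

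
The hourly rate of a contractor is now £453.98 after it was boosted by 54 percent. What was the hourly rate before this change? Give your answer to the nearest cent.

£294.79

The overall multiplier applied was 1.54.
So the original hourly rate was £453.98 ÷ 1.54 ≈ £294.79.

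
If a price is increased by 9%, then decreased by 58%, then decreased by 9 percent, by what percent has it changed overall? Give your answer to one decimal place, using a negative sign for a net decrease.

A 9% increase multiplies by 1.09.
Then a 58% decrease: 1.09 × 0.42 = 0.4578.
Then a 9% decrease: 0.4578 × 0.91 = 0.416598.
Overall factor 0.416598, i.e. -58.3%.

-58.3%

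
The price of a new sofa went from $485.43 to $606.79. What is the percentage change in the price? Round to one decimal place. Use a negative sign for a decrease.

25.0%

Change: $606.79 − $485.43 = $121.36.
Relative to the original: $121.36 ÷ $485.43 ≈ 25.0%.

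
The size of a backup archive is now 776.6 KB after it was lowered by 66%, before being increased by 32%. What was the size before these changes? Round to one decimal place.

Undoing the 32% increase: 776.6 ÷ 1.32 ≈ 588.333333.
Undoing the 66% decrease: 588.333333 ÷ 0.34 ≈ 1,730.4 KB.

1,730.4 KB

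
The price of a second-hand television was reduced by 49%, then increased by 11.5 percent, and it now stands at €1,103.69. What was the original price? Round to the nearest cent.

€1,940.90

The overall multiplier applied was 0.51 × 1.115 = 0.56865.
So the original price was €1,103.69 ÷ 0.56865 ≈ €1,940.90.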